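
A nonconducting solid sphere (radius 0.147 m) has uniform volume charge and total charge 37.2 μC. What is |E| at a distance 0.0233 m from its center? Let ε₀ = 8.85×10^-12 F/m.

Use a concentric Gaussian sphere at r = 0.0233 m (r < R).
Only the charge within r is enclosed: Q_enc = Q·(r/R)³ = (37.2 μC)·(0.0233 m/0.147 m)³ = 1.481×10^-7 C.
Since E is radial and uniform over the Gaussian sphere, Φ = E·4πr² = Q_enc/ε₀.
E = |Q_enc|/(4πε₀r²) = (1.481×10^-7)/(4π·8.85×10^-12·(0.0233)²) = 2.45e6 N/C.

2.45×10^6 V/m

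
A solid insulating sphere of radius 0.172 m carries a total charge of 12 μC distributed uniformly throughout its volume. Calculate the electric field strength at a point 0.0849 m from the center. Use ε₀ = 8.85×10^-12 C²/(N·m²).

|E| = 1.80×10^6 N/C

Use a concentric Gaussian sphere at r = 0.0849 m (r < R).
For a uniform sphere the enclosed fraction is (r/R)³, so Q_enc = (12 μC)(0.0849/0.172)³ = 1.443×10^-6 C.
Since E is radial and uniform over the Gaussian sphere, Φ = E·4πr² = Q_enc/ε₀.
E = |Q_enc|/(4πε₀r²) = (1.443×10^-6)/(4π·8.85×10^-12·(0.0849)²) = 1.80×10^6 N/C.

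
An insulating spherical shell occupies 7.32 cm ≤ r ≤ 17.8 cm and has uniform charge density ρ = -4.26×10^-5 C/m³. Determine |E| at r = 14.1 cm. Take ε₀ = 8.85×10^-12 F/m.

1.95×10^5 V/m

By spherical symmetry E is radial; choose a Gaussian sphere of radius r = 14.1 cm (within the shell material, 7.32 cm < r < 17.8 cm).
Enclosed charge is the volume from a to r: Q_enc = (4π/3)ρ(r³ − a³) = -4.302×10^-7 C.
Since E is radial and uniform over the Gaussian sphere, Φ = E·4πr² = Q_enc/ε₀.
E = |Q_enc|/(4πε₀r²) = (4.302×10^-7)/(4π·8.85×10^-12·(0.141)²) = 1.95e5 N/C.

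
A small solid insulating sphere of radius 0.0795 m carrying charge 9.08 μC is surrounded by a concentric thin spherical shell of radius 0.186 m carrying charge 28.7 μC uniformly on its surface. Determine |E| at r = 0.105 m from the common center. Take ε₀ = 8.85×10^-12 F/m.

Use a concentric Gaussian sphere at r = 0.105 m (between the bodies, 0.0795 m < r < 0.186 m).
Only the inner charge is enclosed; the outer shell contributes nothing inside itself. Q_enc = 9.08 μC = 9.08e-6 C.
Gauss's law: E·4πr² = Q_enc/ε₀.
E = |Q_enc|/(4πε₀r²) = (9.08×10^-6)/(4π·8.85×10^-12·(0.105)²) = 7.41×10^6 N/C.

|E| ≈ 7.41e6 N/C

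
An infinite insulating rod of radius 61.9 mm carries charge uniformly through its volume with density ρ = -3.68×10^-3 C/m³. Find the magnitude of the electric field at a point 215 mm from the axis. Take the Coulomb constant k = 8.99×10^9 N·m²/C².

E ≈ 3.70×10^6 N/C

Coaxial Gaussian cylinder, radius r = 215 mm, length L (r > 61.9 mm, full cross-section enclosed).
λ_enc = ρ·πR² = (-3.68×10^-3)π(0.0619)² = -4.43×10^-5 C/m.
Applying ∮E·dA = Q_enc/ε₀ with the end caps contributing no flux:
E = 2k|λ_enc|/r = 2(8.99×10^9)(4.43×10^-5)/(0.215) = 3.70e6 N/C.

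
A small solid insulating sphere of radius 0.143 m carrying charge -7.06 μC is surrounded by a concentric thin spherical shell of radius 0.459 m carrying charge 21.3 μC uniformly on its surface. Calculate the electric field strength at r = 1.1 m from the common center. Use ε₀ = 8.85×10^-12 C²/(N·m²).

Use a concentric Gaussian sphere at r = 1.1 m (r > 0.459 m, enclosing both).
Q_enc = (-7.06 μC) + (21.3 μC) = 1.424×10^-5 C.
Applying ∮E·dA = Q_enc/ε₀ with Φ = E(4πr²):
E = |Q_enc|/(4πε₀r²) = (1.424×10^-5)/(4π·8.85×10^-12·(1.1)²) = 1.06e5 N/C.

E ≈ 1.06e5 N/C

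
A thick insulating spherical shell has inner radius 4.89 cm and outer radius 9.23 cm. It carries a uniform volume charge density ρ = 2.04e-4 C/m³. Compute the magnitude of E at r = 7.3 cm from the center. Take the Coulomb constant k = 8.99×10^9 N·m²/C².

|E| = 3.92×10^5 N/C

By spherical symmetry E is radial; choose a Gaussian sphere of radius r = 7.3 cm (within the shell material, 4.89 cm < r < 9.23 cm).
Only the shell between 4.89 cm and r is enclosed: Q_enc = ρ·(4π/3)(r³ − a³) = (2.04e-4)·(4π/3)·((0.073)³ − (0.0489)³) = 2.325×10^-7 C.
By Gauss's law, ∮E·dA = E·4πr² = Q_enc/ε₀.
E = k|Q_enc|/r² = (8.99×10^9)(2.325×10^-7)/(0.073)² = 3.92×10^5 N/C.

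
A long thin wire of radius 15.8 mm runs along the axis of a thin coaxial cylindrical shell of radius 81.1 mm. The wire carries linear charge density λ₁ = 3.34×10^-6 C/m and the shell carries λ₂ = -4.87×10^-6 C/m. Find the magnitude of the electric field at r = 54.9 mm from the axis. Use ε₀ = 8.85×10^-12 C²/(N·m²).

By cylindrical symmetry E is radial; use a coaxial Gaussian cylinder of radius 54.9 mm and length L (between the conductors, 15.8 mm < r < 81.1 mm).
The shell at 81.1 mm lies outside the Gaussian surface, so λ_enc = λ₁ = 3.34e-6 C/m.
Since E is radial and uniform over the curved surface, Φ = E·2πrL = Q_enc/ε₀ = λ_enc L/ε₀.
E = |λ_enc|/(2πε₀r) = (3.34×10^-6)/(2π·8.85×10^-12·0.0549) = 1.09×10^6 N/C.

E = 1.09×10^6 N/C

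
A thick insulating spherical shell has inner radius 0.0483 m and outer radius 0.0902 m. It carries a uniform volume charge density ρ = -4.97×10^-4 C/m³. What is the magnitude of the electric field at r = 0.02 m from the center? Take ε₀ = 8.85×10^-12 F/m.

Take a concentric spherical Gaussian surface of radius r = 0.02 m (r < 0.0483 m, inside the empty cavity).
No charge is enclosed, so by Gauss's law E·4πr² = 0 ⇒ E = 0.

E = 0 (no enclosed charge)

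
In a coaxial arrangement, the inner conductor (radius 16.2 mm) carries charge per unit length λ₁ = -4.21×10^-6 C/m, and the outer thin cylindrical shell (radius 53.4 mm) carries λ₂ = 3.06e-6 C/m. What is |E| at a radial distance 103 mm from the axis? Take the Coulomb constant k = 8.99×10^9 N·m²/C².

|E| = 2.01×10^5 N/C

Choose a coaxial cylinder of radius r = 103 mm (arbitrary length L) as the Gaussian surface (r > 53.4 mm, enclosing both).
λ_enc = λ₁ + λ₂ = (-4.21×10^-6) + (3.06×10^-6) = -1.15×10^-6 C/m.
Gauss's law: E·2πrL = λ_enc L/ε₀.
E = 2k|λ_enc|/r = 2(8.99×10^9)(1.15e-6)/(0.103) = 2.01×10^5 N/C.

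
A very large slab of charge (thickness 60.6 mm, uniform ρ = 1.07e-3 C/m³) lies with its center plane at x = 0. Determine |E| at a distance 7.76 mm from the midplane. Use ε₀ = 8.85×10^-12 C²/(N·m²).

By symmetry E is perpendicular to the slab. A Gaussian pillbox from −7.76 mm to +7.76 mm (face area A) lies entirely within the slab.
Q_enc = ρ·(2x)·A and flux = 2EA, so 2EA = 2ρxA/ε₀ ⇒ E = |ρ|x/ε₀.
E = (1.07×10^-3)(0.00776)/(8.85×10^-12) = 9.38e5 N/C.

9.38e5 N/C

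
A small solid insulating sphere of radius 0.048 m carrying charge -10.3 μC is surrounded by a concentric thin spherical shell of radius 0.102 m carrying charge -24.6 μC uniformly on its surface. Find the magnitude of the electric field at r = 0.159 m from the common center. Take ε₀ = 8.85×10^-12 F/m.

Symmetry ⇒ E = E(r) r̂. Gaussian sphere of radius r = 0.159 m (r > 0.102 m, enclosing both).
Q_enc = (-10.3 μC) + (-24.6 μC) = -3.49e-5 C.
Since E is radial and uniform over the Gaussian sphere, Φ = E·4πr² = Q_enc/ε₀.
E = |Q_enc|/(4πε₀r²) = (3.49×10^-5)/(4π·8.85×10^-12·(0.159)²) = 1.24e7 N/C.

E = 1.24×10^7 V/m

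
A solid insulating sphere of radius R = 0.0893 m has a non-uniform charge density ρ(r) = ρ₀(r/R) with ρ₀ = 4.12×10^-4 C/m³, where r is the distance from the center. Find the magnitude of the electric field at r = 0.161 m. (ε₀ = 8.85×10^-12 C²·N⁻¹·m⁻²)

Symmetry ⇒ E = E(r) r̂. Gaussian sphere of radius r = 0.161 m (r > R, all charge enclosed).
Q_enc = 4π ∫₀^R ρ₀(r'/R)^1 r'² dr' = 4πρ₀R³/4 = 9.217×10^-7 C.
Gauss's law: E·4πr² = Q_enc/ε₀.
E = |Q_enc|/(4πε₀r²) = (9.217×10^-7)/(4π·8.85×10^-12·(0.161)²) = 3.20×10^5 N/C.

3.20×10^5 N/C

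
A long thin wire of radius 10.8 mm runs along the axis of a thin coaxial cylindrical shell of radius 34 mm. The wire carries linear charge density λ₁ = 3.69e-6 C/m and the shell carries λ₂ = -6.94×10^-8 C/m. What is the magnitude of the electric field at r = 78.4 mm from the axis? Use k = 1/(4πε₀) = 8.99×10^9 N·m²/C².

E ≈ 8.30×10^5 V/m

Choose a coaxial cylinder of radius r = 78.4 mm (arbitrary length L) as the Gaussian surface (r > 34 mm, enclosing both).
λ_enc = λ₁ + λ₂ = (3.69e-6) + (-6.94×10^-8) = 3.621×10^-6 C/m.
Applying ∮E·dA = Q_enc/ε₀ with the end caps contributing no flux:
E = 2k|λ_enc|/r = 2(8.99×10^9)(3.621×10^-6)/(0.0784) = 8.30×10^5 N/C.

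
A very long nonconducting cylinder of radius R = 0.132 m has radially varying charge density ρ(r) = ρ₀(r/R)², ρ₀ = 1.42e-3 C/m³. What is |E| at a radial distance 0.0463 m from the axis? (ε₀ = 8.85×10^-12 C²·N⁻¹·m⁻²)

Coaxial Gaussian cylinder, radius r = 0.0463 m, length L (r < R).
λ_enc = ∫₀^r ρ(r')·2πr' dr' = (2πρ₀/R²)·r^4/4 = 5.883×10^-7 C/m.
Since E is radial and uniform over the curved surface, Φ = E·2πrL = Q_enc/ε₀ = λ_enc L/ε₀.
E = |λ_enc|/(2πε₀r) = (5.883×10^-7)/(2π·8.85×10^-12·0.0463) = 2.28e5 N/C.

|E| ≈ 2.28×10^5 N/C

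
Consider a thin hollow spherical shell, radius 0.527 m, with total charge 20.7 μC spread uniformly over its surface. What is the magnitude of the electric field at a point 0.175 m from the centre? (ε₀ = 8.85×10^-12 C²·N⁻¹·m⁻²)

|E| = 0 V/m

By spherical symmetry E is radial; choose a Gaussian sphere of radius r = 0.175 m (inside the shell, r < 0.527 m).
No charge lies within this surface, so Q_enc = 0 and Gauss's law gives E·4πr² = 0 ⇒ E = 0.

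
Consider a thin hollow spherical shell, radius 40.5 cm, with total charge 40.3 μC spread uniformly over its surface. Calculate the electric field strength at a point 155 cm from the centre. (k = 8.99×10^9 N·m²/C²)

|E| = 1.51e5 N/C

By spherical symmetry E is radial; choose a Gaussian sphere of radius r = 155 cm (r > 40.5 cm).
The entire shell is enclosed: Q_enc = 4.03×10^-5 C.
Gauss's law: E·4πr² = Q_enc/ε₀.
E = k|Q_enc|/r² = (8.99×10^9)(4.03×10^-5)/(1.55)² = 1.51×10^5 N/C.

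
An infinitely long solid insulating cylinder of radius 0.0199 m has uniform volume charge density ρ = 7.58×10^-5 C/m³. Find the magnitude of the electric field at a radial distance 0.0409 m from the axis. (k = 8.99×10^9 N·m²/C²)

|E| ≈ 4.15×10^4 V/m

Take a coaxial cylindrical Gaussian surface of radius r = 0.0409 m and length L (r > 0.0199 m, full cross-section enclosed).
λ_enc = ρ·πR² = (7.58×10^-5)π(0.0199)² = 9.43e-8 C/m.
Since E is radial and uniform over the curved surface, Φ = E·2πrL = Q_enc/ε₀ = λ_enc L/ε₀.
E = 2k|λ_enc|/r = 2(8.99×10^9)(9.43×10^-8)/(0.0409) = 4.15×10^4 N/C.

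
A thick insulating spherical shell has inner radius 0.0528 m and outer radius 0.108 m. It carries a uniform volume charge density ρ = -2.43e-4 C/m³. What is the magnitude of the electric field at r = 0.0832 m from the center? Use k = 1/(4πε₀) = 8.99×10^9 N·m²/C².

Take a concentric spherical Gaussian surface of radius r = 0.0832 m (within the shell material, 0.0528 m < r < 0.108 m).
Only the shell between 0.0528 m and r is enclosed: Q_enc = ρ·(4π/3)(r³ − a³) = (-2.43e-4)·(4π/3)·((0.0832)³ − (0.0528)³) = -4.364e-7 C.
Gauss's law: E·4πr² = Q_enc/ε₀.
E = k|Q_enc|/r² = (8.99×10^9)(4.364e-7)/(0.0832)² = 5.67e5 N/C.

E ≈ 5.67×10^5 V/m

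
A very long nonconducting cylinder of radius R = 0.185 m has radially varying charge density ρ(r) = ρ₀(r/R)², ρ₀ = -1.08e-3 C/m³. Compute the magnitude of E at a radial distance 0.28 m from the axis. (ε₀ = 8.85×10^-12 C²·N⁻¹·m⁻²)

Take a coaxial cylindrical Gaussian surface of radius r = 0.28 m and length L (r > R, full charge per length enclosed).
λ_enc = 2π ∫₀^R ρ₀(r'/R)^2 r' dr' = 2πρ₀R²/4 = -5.806×10^-5 C/m.
Since E is radial and uniform over the curved surface, Φ = E·2πrL = Q_enc/ε₀ = λ_enc L/ε₀.
E = |λ_enc|/(2πε₀r) = (5.806e-5)/(2π·8.85×10^-12·0.28) = 3.73×10^6 N/C.

|E| ≈ 3.73×10^6 N/C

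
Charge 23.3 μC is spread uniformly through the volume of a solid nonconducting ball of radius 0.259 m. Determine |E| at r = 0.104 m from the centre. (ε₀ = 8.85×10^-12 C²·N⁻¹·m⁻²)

1.25e6 V/m

Take a concentric spherical Gaussian surface of radius r = 0.104 m (r < R).
For a uniform sphere the enclosed fraction is (r/R)³, so Q_enc = (23.3 μC)(0.104/0.259)³ = 1.509e-6 C.
Applying ∮E·dA = Q_enc/ε₀ with Φ = E(4πr²):
E = |Q_enc|/(4πε₀r²) = (1.509×10^-6)/(4π·8.85×10^-12·(0.104)²) = 1.25×10^6 N/C.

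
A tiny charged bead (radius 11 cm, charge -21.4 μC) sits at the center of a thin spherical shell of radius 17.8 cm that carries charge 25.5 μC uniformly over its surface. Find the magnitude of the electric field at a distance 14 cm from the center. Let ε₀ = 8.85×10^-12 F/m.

Symmetry ⇒ E = E(r) r̂. Gaussian sphere of radius r = 14 cm (between the bodies, 11 cm < r < 17.8 cm).
The shell at 17.8 cm lies outside the Gaussian surface, so Q_enc = -21.4 μC = -2.14×10^-5 C.
Gauss's law: E·4πr² = Q_enc/ε₀.
E = |Q_enc|/(4πε₀r²) = (2.14×10^-5)/(4π·8.85×10^-12·(0.14)²) = 9.82×10^6 N/C.

|E| = 9.82×10^6 V/m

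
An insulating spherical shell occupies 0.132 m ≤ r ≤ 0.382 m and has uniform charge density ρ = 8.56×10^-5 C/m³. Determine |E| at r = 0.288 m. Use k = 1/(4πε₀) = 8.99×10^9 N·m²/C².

Take a concentric spherical Gaussian surface of radius r = 0.288 m (within the shell material, 0.132 m < r < 0.382 m).
Enclosed charge is the volume from a to r: Q_enc = (4π/3)ρ(r³ − a³) = 7.741×10^-6 C.
Applying ∮E·dA = Q_enc/ε₀ with Φ = E(4πr²):
E = k|Q_enc|/r² = (8.99×10^9)(7.741×10^-6)/(0.288)² = 8.39×10^5 N/C.

|E| = 8.39×10^5 N/C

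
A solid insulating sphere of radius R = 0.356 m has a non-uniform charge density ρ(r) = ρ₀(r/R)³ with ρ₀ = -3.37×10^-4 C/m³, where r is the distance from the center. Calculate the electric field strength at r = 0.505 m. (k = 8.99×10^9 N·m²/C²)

E ≈ 1.12×10^6 N/C

Symmetry ⇒ E = E(r) r̂. Gaussian sphere of radius r = 0.505 m (r > R, all charge enclosed).
Q_enc = 4π ∫₀^R ρ₀(r'/R)^3 r'² dr' = 4πρ₀R³/6 = -3.184×10^-5 C.
Applying ∮E·dA = Q_enc/ε₀ with Φ = E(4πr²):
E = k|Q_enc|/r² = (8.99×10^9)(3.184e-5)/(0.505)² = 1.12e6 N/C.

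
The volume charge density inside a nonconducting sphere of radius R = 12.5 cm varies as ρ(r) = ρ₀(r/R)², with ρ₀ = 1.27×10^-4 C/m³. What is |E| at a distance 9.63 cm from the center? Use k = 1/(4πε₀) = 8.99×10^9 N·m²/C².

Symmetry ⇒ E = E(r) r̂. Gaussian sphere of radius r = 9.63 cm (r < R).
Integrate the density: Q_enc = 4π ∫₀^r ρ₀(r'/R)^2 r'² dr' = 4πρ₀ r^5/(5·R²) = 1.692e-7 C.
Gauss's law: E·4πr² = Q_enc/ε₀.
E = k|Q_enc|/r² = (8.99×10^9)(1.692e-7)/(0.0963)² = 1.64e5 N/C.

E = 1.64e5 V/m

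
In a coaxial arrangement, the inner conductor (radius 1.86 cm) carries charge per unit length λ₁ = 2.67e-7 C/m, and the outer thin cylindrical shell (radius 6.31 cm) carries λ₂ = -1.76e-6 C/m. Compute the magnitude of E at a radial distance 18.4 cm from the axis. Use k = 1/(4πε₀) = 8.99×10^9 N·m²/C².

E ≈ 1.46e5 N/C

Choose a coaxial cylinder of radius r = 18.4 cm (arbitrary length L) as the Gaussian surface (r > 6.31 cm, enclosing both).
λ_enc = λ₁ + λ₂ = (2.67×10^-7) + (-1.76×10^-6) = -1.493×10^-6 C/m.
Gauss's law: E·2πrL = λ_enc L/ε₀.
E = 2k|λ_enc|/r = 2(8.99×10^9)(1.493×10^-6)/(0.184) = 1.46e5 N/C.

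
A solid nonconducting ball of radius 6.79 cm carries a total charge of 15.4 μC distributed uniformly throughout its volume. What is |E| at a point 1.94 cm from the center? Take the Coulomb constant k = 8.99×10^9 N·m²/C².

Use a concentric Gaussian sphere at r = 1.94 cm (r < R).
Only the charge within r is enclosed: Q_enc = Q·(r/R)³ = (15.4 μC)·(1.94 cm/6.79 cm)³ = 3.592e-7 C.
By Gauss's law, ∮E·dA = E·4πr² = Q_enc/ε₀.
E = k|Q_enc|/r² = (8.99×10^9)(3.592e-7)/(0.0194)² = 8.58e6 N/C.

8.58×10^6 N/C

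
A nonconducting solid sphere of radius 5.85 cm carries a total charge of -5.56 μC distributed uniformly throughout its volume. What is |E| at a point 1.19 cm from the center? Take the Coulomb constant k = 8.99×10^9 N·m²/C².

E ≈ 2.97×10^6 N/C

Take a concentric spherical Gaussian surface of radius r = 1.19 cm (r < R).
For a uniform sphere the enclosed fraction is (r/R)³, so Q_enc = (-5.56 μC)(0.0119/0.0585)³ = -4.68e-8 C.
Applying ∮E·dA = Q_enc/ε₀ with Φ = E(4πr²):
E = k|Q_enc|/r² = (8.99×10^9)(4.68×10^-8)/(0.0119)² = 2.97e6 N/C.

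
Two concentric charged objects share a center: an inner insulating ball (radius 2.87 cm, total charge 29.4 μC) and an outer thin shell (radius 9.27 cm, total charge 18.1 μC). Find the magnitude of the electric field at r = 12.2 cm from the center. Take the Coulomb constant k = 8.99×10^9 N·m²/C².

2.87×10^7 V/m

Symmetry ⇒ E = E(r) r̂. Gaussian sphere of radius r = 12.2 cm (r > 9.27 cm, enclosing both).
Q_enc = (29.4 μC) + (18.1 μC) = 4.75e-5 C.
Gauss's law: E·4πr² = Q_enc/ε₀.
E = k|Q_enc|/r² = (8.99×10^9)(4.75×10^-5)/(0.122)² = 2.87e7 N/C.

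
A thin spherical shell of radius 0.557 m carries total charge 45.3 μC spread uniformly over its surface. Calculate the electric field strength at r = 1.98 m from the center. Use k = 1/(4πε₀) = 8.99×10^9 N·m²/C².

Take a concentric spherical Gaussian surface of radius r = 1.98 m (r > 0.557 m).
The entire shell is enclosed: Q_enc = 4.53e-5 C.
Applying ∮E·dA = Q_enc/ε₀ with Φ = E(4πr²):
E = k|Q_enc|/r² = (8.99×10^9)(4.53e-5)/(1.98)² = 1.04×10^5 N/C.

E = 1.04e5 N/C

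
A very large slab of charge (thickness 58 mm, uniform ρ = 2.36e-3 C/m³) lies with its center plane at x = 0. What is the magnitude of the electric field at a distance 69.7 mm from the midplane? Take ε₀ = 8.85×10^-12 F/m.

The point |x| = 69.7 mm lies outside the slab (half-thickness 0.029 m). A symmetric pillbox spanning the full slab encloses Q_enc = ρ·d·A.
Flux = 2EA ⇒ E = |ρ|d/(2ε₀), independent of distance outside.
E = (2.36×10^-3)(0.058)/(2·8.85×10^-12) = 7.73e6 N/C.

E = 7.73e6 N/C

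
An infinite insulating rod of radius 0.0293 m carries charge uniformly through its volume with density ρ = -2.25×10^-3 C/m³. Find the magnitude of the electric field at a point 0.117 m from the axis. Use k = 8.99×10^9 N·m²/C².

E = 9.33×10^5 N/C

By cylindrical symmetry E is radial; use a coaxial Gaussian cylinder of radius 0.117 m and length L (r > 0.0293 m, full cross-section enclosed).
λ_enc = ρ·πR² = (-2.25×10^-3)π(0.0293)² = -6.068×10^-6 C/m.
Gauss's law: E·2πrL = λ_enc L/ε₀.
E = 2k|λ_enc|/r = 2(8.99×10^9)(6.068e-6)/(0.117) = 9.33×10^5 N/C.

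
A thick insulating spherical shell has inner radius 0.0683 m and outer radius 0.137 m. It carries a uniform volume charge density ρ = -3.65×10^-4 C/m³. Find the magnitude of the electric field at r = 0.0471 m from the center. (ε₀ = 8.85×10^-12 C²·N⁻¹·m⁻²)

|E| = 0 N/C

Symmetry ⇒ E = E(r) r̂. Gaussian sphere of radius r = 0.0471 m (r < 0.0683 m, inside the empty cavity).
Q_enc = 0 (all charge lies at larger r); Gauss's law gives E = 0.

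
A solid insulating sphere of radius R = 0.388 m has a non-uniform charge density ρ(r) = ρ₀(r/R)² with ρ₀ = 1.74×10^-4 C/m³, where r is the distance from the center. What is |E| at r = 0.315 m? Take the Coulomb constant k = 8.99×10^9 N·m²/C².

By spherical symmetry E is radial; choose a Gaussian sphere of radius r = 0.315 m (r < R).
Integrate the density: Q_enc = 4π ∫₀^r ρ₀(r'/R)^2 r'² dr' = 4πρ₀ r^5/(5·R²) = 9.009e-6 C.
Gauss's law: E·4πr² = Q_enc/ε₀.
E = k|Q_enc|/r² = (8.99×10^9)(9.009e-6)/(0.315)² = 8.16e5 N/C.

|E| = 8.16×10^5 N/C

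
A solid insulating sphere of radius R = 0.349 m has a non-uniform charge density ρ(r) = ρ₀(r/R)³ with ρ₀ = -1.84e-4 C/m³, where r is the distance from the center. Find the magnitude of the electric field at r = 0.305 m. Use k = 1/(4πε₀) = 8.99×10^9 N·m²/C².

7.05×10^5 N/C

By spherical symmetry E is radial; choose a Gaussian sphere of radius r = 0.305 m (r < R).
Q_enc = ∫₀^r ρ(r')·4πr'² dr' = (4πρ₀/R³) ∫₀^r r'^5 dr' = 4πρ₀ r^6/(6·R³) = -7.298×10^-6 C.
Applying ∮E·dA = Q_enc/ε₀ with Φ = E(4πr²):
E = k|Q_enc|/r² = (8.99×10^9)(7.298×10^-6)/(0.305)² = 7.05e5 N/C.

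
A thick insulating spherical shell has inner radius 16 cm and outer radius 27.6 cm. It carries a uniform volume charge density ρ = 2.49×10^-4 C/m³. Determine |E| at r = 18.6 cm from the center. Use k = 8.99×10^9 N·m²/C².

|E| ≈ 6.34×10^5 N/C

By spherical symmetry E is radial; choose a Gaussian sphere of radius r = 18.6 cm (within the shell material, 16 cm < r < 27.6 cm).
Enclosed charge is the volume from a to r: Q_enc = (4π/3)ρ(r³ − a³) = 2.439×10^-6 C.
Applying ∮E·dA = Q_enc/ε₀ with Φ = E(4πr²):
E = k|Q_enc|/r² = (8.99×10^9)(2.439×10^-6)/(0.186)² = 6.34×10^5 N/C.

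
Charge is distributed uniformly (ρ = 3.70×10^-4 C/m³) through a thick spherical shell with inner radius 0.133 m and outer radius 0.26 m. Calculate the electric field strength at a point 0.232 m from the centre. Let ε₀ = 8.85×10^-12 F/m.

By spherical symmetry E is radial; choose a Gaussian sphere of radius r = 0.232 m (within the shell material, 0.133 m < r < 0.26 m).
Enclosed charge is the volume from a to r: Q_enc = (4π/3)ρ(r³ − a³) = 1.571×10^-5 C.
By Gauss's law, ∮E·dA = E·4πr² = Q_enc/ε₀.
E = |Q_enc|/(4πε₀r²) = (1.571×10^-5)/(4π·8.85×10^-12·(0.232)²) = 2.62e6 N/C.

|E| = 2.62×10^6 N/C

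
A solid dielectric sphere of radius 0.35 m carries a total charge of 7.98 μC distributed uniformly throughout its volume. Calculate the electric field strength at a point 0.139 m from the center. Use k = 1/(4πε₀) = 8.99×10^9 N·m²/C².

Symmetry ⇒ E = E(r) r̂. Gaussian sphere of radius r = 0.139 m (r < R).
Only the charge within r is enclosed: Q_enc = Q·(r/R)³ = (7.98 μC)·(0.139 m/0.35 m)³ = 4.999e-7 C.
Since E is radial and uniform over the Gaussian sphere, Φ = E·4πr² = Q_enc/ε₀.
E = k|Q_enc|/r² = (8.99×10^9)(4.999×10^-7)/(0.139)² = 2.33e5 N/C.

|E| ≈ 2.33e5 N/C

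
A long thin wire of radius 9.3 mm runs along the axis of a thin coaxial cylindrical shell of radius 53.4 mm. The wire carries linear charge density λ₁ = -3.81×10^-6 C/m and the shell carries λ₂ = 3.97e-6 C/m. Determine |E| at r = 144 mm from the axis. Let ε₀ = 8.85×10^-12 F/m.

|E| = 2.00×10^4 V/m

Coaxial Gaussian cylinder, radius r = 144 mm, length L (r > 53.4 mm, enclosing both).
λ_enc = λ₁ + λ₂ = (-3.81×10^-6) + (3.97×10^-6) = 1.60e-7 C/m.
Applying ∮E·dA = Q_enc/ε₀ with the end caps contributing no flux:
E = |λ_enc|/(2πε₀r) = (1.60e-7)/(2π·8.85×10^-12·0.144) = 2.00×10^4 N/C.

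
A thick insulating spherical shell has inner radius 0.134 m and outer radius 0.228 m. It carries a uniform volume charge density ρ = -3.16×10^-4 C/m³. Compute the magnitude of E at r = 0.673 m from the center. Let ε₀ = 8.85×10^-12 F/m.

Symmetry ⇒ E = E(r) r̂. Gaussian sphere of radius r = 0.673 m (r > 0.228 m, enclosing the whole shell).
Q_enc = ρ·(4π/3)(b³ − a³) = (-3.16×10^-4)·(4π/3)·((0.228)³ − (0.134)³) = -1.25×10^-5 C.
Applying ∮E·dA = Q_enc/ε₀ with Φ = E(4πr²):
E = |Q_enc|/(4πε₀r²) = (1.25e-5)/(4π·8.85×10^-12·(0.673)²) = 2.48×10^5 N/C.

|E| = 2.48e5 N/C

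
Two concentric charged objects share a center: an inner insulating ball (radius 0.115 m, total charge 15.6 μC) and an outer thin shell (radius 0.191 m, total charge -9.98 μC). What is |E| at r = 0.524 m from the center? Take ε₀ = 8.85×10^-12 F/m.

Take a concentric spherical Gaussian surface of radius r = 0.524 m (r > 0.191 m, enclosing both).
Q_enc = (15.6 μC) + (-9.98 μC) = 5.62×10^-6 C.
Gauss's law: E·4πr² = Q_enc/ε₀.
E = |Q_enc|/(4πε₀r²) = (5.62e-6)/(4π·8.85×10^-12·(0.524)²) = 1.84×10^5 N/C.

E ≈ 1.84×10^5 V/m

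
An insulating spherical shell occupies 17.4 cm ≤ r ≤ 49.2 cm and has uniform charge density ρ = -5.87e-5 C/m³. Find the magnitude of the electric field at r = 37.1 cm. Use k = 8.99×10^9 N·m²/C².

E = 7.35e5 N/C

By spherical symmetry E is radial; choose a Gaussian sphere of radius r = 37.1 cm (within the shell material, 17.4 cm < r < 49.2 cm).
Only the shell between 17.4 cm and r is enclosed: Q_enc = ρ·(4π/3)(r³ − a³) = (-5.87e-5)·(4π/3)·((0.371)³ − (0.174)³) = -1.126e-5 C.
Gauss's law: E·4πr² = Q_enc/ε₀.
E = k|Q_enc|/r² = (8.99×10^9)(1.126×10^-5)/(0.371)² = 7.35×10^5 N/C.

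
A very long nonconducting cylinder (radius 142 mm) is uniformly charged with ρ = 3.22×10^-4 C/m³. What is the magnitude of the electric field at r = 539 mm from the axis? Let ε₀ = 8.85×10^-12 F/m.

|E| ≈ 6.81×10^5 N/C

By cylindrical symmetry E is radial; use a coaxial Gaussian cylinder of radius 539 mm and length L (r > 142 mm, full cross-section enclosed).
λ_enc = ρ·πR² = (3.22e-4)π(0.142)² = 2.04e-5 C/m.
Gauss's law: E·2πrL = λ_enc L/ε₀.
E = |λ_enc|/(2πε₀r) = (2.04×10^-5)/(2π·8.85×10^-12·0.539) = 6.81e5 N/C.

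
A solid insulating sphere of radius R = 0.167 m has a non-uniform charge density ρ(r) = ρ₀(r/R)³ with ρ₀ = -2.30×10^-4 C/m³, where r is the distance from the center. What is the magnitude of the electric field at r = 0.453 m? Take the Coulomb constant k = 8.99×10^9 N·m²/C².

E ≈ 9.83×10^4 V/m

By spherical symmetry E is radial; choose a Gaussian sphere of radius r = 0.453 m (r > R, all charge enclosed).
Q_enc = 4π ∫₀^R ρ₀(r'/R)^3 r'² dr' = 4πρ₀R³/6 = -2.244×10^-6 C.
Since E is radial and uniform over the Gaussian sphere, Φ = E·4πr² = Q_enc/ε₀.
E = k|Q_enc|/r² = (8.99×10^9)(2.244×10^-6)/(0.453)² = 9.83×10^4 N/C.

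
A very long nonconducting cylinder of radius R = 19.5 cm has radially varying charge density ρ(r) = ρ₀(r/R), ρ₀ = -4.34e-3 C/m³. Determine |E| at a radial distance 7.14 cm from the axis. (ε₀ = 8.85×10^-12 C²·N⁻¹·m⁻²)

Coaxial Gaussian cylinder, radius r = 7.14 cm, length L (r < R).
Integrating ρ over the cross-section to radius r: λ_enc = (2πρ₀/R) ∫₀^r r'^2 dr' = 2πρ₀ r^3/(3·R) = -1.697×10^-5 C/m.
Applying ∮E·dA = Q_enc/ε₀ with the end caps contributing no flux:
E = |λ_enc|/(2πε₀r) = (1.697×10^-5)/(2π·8.85×10^-12·0.0714) = 4.27×10^6 N/C.

|E| ≈ 4.27×10^6 V/m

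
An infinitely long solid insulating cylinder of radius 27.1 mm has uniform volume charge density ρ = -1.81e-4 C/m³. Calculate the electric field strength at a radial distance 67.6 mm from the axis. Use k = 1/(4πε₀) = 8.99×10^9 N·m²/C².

By cylindrical symmetry E is radial; use a coaxial Gaussian cylinder of radius 67.6 mm and length L (r > 27.1 mm, full cross-section enclosed).
λ_enc = ρ·πR² = (-1.81×10^-4)π(0.0271)² = -4.176×10^-7 C/m.
Since E is radial and uniform over the curved surface, Φ = E·2πrL = Q_enc/ε₀ = λ_enc L/ε₀.
E = 2k|λ_enc|/r = 2(8.99×10^9)(4.176×10^-7)/(0.0676) = 1.11×10^5 N/C.

E = 1.11×10^5 N/C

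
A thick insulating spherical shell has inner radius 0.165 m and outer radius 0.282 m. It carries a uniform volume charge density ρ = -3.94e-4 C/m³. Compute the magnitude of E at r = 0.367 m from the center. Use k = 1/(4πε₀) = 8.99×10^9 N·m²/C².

|E| ≈ 1.98e6 N/C

Use a concentric Gaussian sphere at r = 0.367 m (r > 0.282 m, enclosing the whole shell).
Q_enc = ρ·(4π/3)(b³ − a³) = (-3.94×10^-4)·(4π/3)·((0.282)³ − (0.165)³) = -2.96×10^-5 C.
Applying ∮E·dA = Q_enc/ε₀ with Φ = E(4πr²):
E = k|Q_enc|/r² = (8.99×10^9)(2.96×10^-5)/(0.367)² = 1.98×10^6 N/C.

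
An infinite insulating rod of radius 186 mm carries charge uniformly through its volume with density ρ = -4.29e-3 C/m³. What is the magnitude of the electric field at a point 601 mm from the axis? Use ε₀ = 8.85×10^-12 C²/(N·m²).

Choose a coaxial cylinder of radius r = 601 mm (arbitrary length L) as the Gaussian surface (r > 186 mm, full cross-section enclosed).
λ_enc = ρ·πR² = (-4.29×10^-3)π(0.186)² = -4.663×10^-4 C/m.
Since E is radial and uniform over the curved surface, Φ = E·2πrL = Q_enc/ε₀ = λ_enc L/ε₀.
E = |λ_enc|/(2πε₀r) = (4.663×10^-4)/(2π·8.85×10^-12·0.601) = 1.40e7 N/C.

E ≈ 1.40e7 N/C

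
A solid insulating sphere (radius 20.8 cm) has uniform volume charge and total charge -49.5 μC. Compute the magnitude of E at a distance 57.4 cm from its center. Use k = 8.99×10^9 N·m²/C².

|E| ≈ 1.35×10^6 N/C

By spherical symmetry E is radial; choose a Gaussian sphere of radius r = 57.4 cm (r > R, so the entire charge is enclosed).
Q_enc = -49.5 μC = -4.95×10^-5 C.
Since E is radial and uniform over the Gaussian sphere, Φ = E·4πr² = Q_enc/ε₀.
E = k|Q_enc|/r² = (8.99×10^9)(4.95×10^-5)/(0.574)² = 1.35e6 N/C.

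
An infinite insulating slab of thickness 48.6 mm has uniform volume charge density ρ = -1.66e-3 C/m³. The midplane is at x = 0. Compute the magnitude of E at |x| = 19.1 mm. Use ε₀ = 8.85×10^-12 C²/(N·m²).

By symmetry E is perpendicular to the slab. A Gaussian pillbox from −19.1 mm to +19.1 mm (face area A) lies entirely within the slab.
Q_enc = ρ·(2x)·A and flux = 2EA, so 2EA = 2ρxA/ε₀ ⇒ E = |ρ|x/ε₀.
E = (1.66e-3)(0.0191)/(8.85×10^-12) = 3.58e6 N/C.

E ≈ 3.58×10^6 N/C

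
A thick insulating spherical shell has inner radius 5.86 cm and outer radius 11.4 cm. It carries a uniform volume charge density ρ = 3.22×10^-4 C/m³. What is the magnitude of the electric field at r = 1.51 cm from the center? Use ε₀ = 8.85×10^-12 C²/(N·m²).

By spherical symmetry E is radial; choose a Gaussian sphere of radius r = 1.51 cm (r < 5.86 cm, inside the empty cavity).
Q_enc = 0 (all charge lies at larger r); Gauss's law gives E = 0.

|E| = 0 V/m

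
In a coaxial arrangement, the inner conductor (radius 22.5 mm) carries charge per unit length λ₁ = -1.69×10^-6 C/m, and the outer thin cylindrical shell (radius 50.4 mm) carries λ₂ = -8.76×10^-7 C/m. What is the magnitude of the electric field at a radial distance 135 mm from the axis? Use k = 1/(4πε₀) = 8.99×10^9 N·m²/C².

|E| ≈ 3.42×10^5 V/m

Take a coaxial cylindrical Gaussian surface of radius r = 135 mm and length L (r > 50.4 mm, enclosing both).
λ_enc = λ₁ + λ₂ = (-1.69×10^-6) + (-8.76×10^-7) = -2.566×10^-6 C/m.
By Gauss's law (flux through the curved wall only), E·2πrL = λ_enc L/ε₀.
E = 2k|λ_enc|/r = 2(8.99×10^9)(2.566×10^-6)/(0.135) = 3.42e5 N/C.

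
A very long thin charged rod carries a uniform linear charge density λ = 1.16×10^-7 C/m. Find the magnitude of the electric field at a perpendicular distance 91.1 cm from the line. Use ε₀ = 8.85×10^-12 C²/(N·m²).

Choose a coaxial cylinder of radius r = 91.1 cm (arbitrary length L) as the Gaussian surface.
Q_enc = λL, so λ_enc = 1.16e-7 C/m.
Since E is radial and uniform over the curved surface, Φ = E·2πrL = Q_enc/ε₀ = λ_enc L/ε₀.
E = |λ_enc|/(2πε₀r) = (1.16e-7)/(2π·8.85×10^-12·0.911) = 2.29×10^3 N/C.

2.29×10^3 V/m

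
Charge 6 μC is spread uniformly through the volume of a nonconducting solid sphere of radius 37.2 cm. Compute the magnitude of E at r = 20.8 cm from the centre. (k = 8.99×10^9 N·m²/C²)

Symmetry ⇒ E = E(r) r̂. Gaussian sphere of radius r = 20.8 cm (r < R).
For a uniform sphere the enclosed fraction is (r/R)³, so Q_enc = (6 μC)(0.208/0.372)³ = 1.049e-6 C.
Applying ∮E·dA = Q_enc/ε₀ with Φ = E(4πr²):
E = k|Q_enc|/r² = (8.99×10^9)(1.049e-6)/(0.208)² = 2.18e5 N/C.

E ≈ 2.18×10^5 V/m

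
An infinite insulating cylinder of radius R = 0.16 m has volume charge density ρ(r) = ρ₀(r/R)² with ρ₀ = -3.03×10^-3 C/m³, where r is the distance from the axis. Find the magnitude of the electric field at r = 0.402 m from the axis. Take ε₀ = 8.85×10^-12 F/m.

E = 5.45×10^6 V/m

Take a coaxial cylindrical Gaussian surface of radius r = 0.402 m and length L (r > R, full charge per length enclosed).
λ_enc = 2π ∫₀^R ρ₀(r'/R)^2 r' dr' = 2πρ₀R²/4 = -1.218×10^-4 C/m.
Gauss's law: E·2πrL = λ_enc L/ε₀.
E = |λ_enc|/(2πε₀r) = (1.218×10^-4)/(2π·8.85×10^-12·0.402) = 5.45×10^6 N/C.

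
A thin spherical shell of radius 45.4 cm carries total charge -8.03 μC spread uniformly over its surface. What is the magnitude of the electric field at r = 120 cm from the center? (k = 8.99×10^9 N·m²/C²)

Symmetry ⇒ E = E(r) r̂. Gaussian sphere of radius r = 120 cm (r > 45.4 cm).
The entire shell is enclosed: Q_enc = -8.03×10^-6 C.
Gauss's law: E·4πr² = Q_enc/ε₀.
E = k|Q_enc|/r² = (8.99×10^9)(8.03×10^-6)/(1.2)² = 5.01×10^4 N/C.

|E| ≈ 5.01×10^4 N/C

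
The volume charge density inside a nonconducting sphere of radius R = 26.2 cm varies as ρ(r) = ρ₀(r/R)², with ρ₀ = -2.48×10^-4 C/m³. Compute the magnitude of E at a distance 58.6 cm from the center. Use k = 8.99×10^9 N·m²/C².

By spherical symmetry E is radial; choose a Gaussian sphere of radius r = 58.6 cm (r > R, all charge enclosed).
Q_enc = 4π ∫₀^R ρ₀(r'/R)^2 r'² dr' = 4πρ₀R³/5 = -1.121×10^-5 C.
Gauss's law: E·4πr² = Q_enc/ε₀.
E = k|Q_enc|/r² = (8.99×10^9)(1.121e-5)/(0.586)² = 2.93×10^5 N/C.

2.93e5 V/m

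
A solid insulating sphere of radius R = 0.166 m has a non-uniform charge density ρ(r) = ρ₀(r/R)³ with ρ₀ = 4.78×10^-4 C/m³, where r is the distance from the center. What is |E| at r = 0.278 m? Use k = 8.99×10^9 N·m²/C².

E = 5.33e5 N/C

Take a concentric spherical Gaussian surface of radius r = 0.278 m (r > R, all charge enclosed).
Q_enc = 4π ∫₀^R ρ₀(r'/R)^3 r'² dr' = 4πρ₀R³/6 = 4.579e-6 C.
Applying ∮E·dA = Q_enc/ε₀ with Φ = E(4πr²):
E = k|Q_enc|/r² = (8.99×10^9)(4.579e-6)/(0.278)² = 5.33×10^5 N/C.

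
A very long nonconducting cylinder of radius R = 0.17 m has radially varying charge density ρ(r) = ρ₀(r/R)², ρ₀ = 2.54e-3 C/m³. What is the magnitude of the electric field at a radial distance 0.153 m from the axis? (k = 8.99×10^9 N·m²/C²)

8.89×10^6 V/m

Coaxial Gaussian cylinder, radius r = 0.153 m, length L (r < R).
λ_enc = ∫₀^r ρ(r')·2πr' dr' = (2πρ₀/R²)·r^4/4 = 7.565×10^-5 C/m.
By Gauss's law (flux through the curved wall only), E·2πrL = λ_enc L/ε₀.
E = 2k|λ_enc|/r = 2(8.99×10^9)(7.565×10^-5)/(0.153) = 8.89e6 N/C.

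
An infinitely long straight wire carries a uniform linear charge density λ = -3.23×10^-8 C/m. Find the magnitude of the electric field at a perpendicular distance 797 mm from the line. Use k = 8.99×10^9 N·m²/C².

Take a coaxial cylindrical Gaussian surface of radius r = 797 mm and length L.
Q_enc = λL, so λ_enc = -3.23×10^-8 C/m.
By Gauss's law (flux through the curved wall only), E·2πrL = λ_enc L/ε₀.
E = 2k|λ_enc|/r = 2(8.99×10^9)(3.23×10^-8)/(0.797) = 729 N/C.

E = 729 V/m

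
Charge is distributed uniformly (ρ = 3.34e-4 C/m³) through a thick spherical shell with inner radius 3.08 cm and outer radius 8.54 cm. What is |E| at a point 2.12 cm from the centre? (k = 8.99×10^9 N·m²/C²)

Take a concentric spherical Gaussian surface of radius r = 2.12 cm (r < 3.08 cm, inside the empty cavity).
No charge is enclosed, so by Gauss's law E·4πr² = 0 ⇒ E = 0.

E = 0 (no enclosed charge)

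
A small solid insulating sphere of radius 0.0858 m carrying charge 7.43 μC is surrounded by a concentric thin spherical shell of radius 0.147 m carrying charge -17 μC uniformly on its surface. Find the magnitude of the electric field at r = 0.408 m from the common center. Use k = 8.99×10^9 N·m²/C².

Use a concentric Gaussian sphere at r = 0.408 m (r > 0.147 m, enclosing both).
Q_enc = (7.43 μC) + (-17 μC) = -9.57e-6 C.
Applying ∮E·dA = Q_enc/ε₀ with Φ = E(4πr²):
E = k|Q_enc|/r² = (8.99×10^9)(9.57×10^-6)/(0.408)² = 5.17×10^5 N/C.

|E| = 5.17×10^5 N/C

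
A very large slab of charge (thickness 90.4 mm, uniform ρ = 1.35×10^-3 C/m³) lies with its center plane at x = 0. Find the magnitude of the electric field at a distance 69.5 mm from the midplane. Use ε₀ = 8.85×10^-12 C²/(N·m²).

E = 6.89×10^6 N/C

The point |x| = 69.5 mm lies outside the slab (half-thickness 0.0452 m). A symmetric pillbox spanning the full slab encloses Q_enc = ρ·d·A.
Flux = 2EA ⇒ E = |ρ|d/(2ε₀), independent of distance outside.
E = (1.35e-3)(0.0904)/(2·8.85×10^-12) = 6.89×10^6 N/C.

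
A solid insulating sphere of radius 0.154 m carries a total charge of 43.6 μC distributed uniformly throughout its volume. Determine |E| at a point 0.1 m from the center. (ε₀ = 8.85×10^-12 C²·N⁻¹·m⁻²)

By spherical symmetry E is radial; choose a Gaussian sphere of radius r = 0.1 m (r < R).
For a uniform sphere the enclosed fraction is (r/R)³, so Q_enc = (43.6 μC)(0.1/0.154)³ = 1.194×10^-5 C.
By Gauss's law, ∮E·dA = E·4πr² = Q_enc/ε₀.
E = |Q_enc|/(4πε₀r²) = (1.194e-5)/(4π·8.85×10^-12·(0.1)²) = 1.07×10^7 N/C.

E ≈ 1.07×10^7 V/m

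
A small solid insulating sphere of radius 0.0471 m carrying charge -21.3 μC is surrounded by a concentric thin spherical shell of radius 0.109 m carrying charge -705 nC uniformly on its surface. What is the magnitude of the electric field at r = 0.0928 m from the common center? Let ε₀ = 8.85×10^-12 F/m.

E ≈ 2.22×10^7 N/C

Take a concentric spherical Gaussian surface of radius r = 0.0928 m (between the bodies, 0.0471 m < r < 0.109 m).
Only the inner charge is enclosed; the outer shell contributes nothing inside itself. Q_enc = -21.3 μC = -2.13e-5 C.
Since E is radial and uniform over the Gaussian sphere, Φ = E·4πr² = Q_enc/ε₀.
E = |Q_enc|/(4πε₀r²) = (2.13×10^-5)/(4π·8.85×10^-12·(0.0928)²) = 2.22×10^7 N/C.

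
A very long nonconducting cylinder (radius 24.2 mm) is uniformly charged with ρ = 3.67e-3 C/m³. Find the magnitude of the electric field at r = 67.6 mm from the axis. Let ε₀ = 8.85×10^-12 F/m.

|E| = 1.80×10^6 N/C

By cylindrical symmetry E is radial; use a coaxial Gaussian cylinder of radius 67.6 mm and length L (r > 24.2 mm, full cross-section enclosed).
λ_enc = ρ·πR² = (3.67×10^-3)π(0.0242)² = 6.752×10^-6 C/m.
Since E is radial and uniform over the curved surface, Φ = E·2πrL = Q_enc/ε₀ = λ_enc L/ε₀.
E = |λ_enc|/(2πε₀r) = (6.752e-6)/(2π·8.85×10^-12·0.0676) = 1.80×10^6 N/C.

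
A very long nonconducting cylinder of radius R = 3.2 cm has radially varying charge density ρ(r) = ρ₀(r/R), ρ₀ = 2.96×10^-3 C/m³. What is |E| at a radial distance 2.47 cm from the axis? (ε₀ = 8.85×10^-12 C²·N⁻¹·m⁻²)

|E| ≈ 2.13×10^6 V/m

Choose a coaxial cylinder of radius r = 2.47 cm (arbitrary length L) as the Gaussian surface (r < R).
λ_enc = ∫₀^r ρ(r')·2πr' dr' = (2πρ₀/R)·r^3/3 = 2.919e-6 C/m.
Since E is radial and uniform over the curved surface, Φ = E·2πrL = Q_enc/ε₀ = λ_enc L/ε₀.
E = |λ_enc|/(2πε₀r) = (2.919×10^-6)/(2π·8.85×10^-12·0.0247) = 2.13×10^6 N/C.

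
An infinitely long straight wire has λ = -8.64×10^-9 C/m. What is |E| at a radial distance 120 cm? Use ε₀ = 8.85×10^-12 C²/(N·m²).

Coaxial Gaussian cylinder, radius r = 120 cm, length L.
Q_enc = λL, so λ_enc = -8.64×10^-9 C/m.
Gauss's law: E·2πrL = λ_enc L/ε₀.
E = |λ_enc|/(2πε₀r) = (8.64e-9)/(2π·8.85×10^-12·1.2) = 129 N/C.

129 N/C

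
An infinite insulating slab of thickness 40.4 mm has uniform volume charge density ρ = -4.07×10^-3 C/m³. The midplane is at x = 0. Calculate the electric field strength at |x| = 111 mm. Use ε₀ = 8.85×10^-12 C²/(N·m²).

9.29×10^6 N/C

The point |x| = 111 mm lies outside the slab (half-thickness 0.0202 m). A symmetric pillbox spanning the full slab encloses Q_enc = ρ·d·A.
Flux = 2EA ⇒ E = |ρ|d/(2ε₀), independent of distance outside.
E = (4.07×10^-3)(0.0404)/(2·8.85×10^-12) = 9.29e6 N/C.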